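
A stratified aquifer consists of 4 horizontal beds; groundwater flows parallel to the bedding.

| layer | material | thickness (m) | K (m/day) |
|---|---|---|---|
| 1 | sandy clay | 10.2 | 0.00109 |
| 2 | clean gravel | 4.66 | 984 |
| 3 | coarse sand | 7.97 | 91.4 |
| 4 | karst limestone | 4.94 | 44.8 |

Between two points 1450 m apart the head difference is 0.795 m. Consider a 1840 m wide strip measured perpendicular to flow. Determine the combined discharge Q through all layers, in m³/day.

5580

Flow is parallel to layering, so each bed carries its own Darcy discharge and the transmissivities add.
Σ(K_i·b_i) = 0.00109×10.2 + 984×4.66 + 91.4×7.97 + 44.8×4.94 = 5535 m²/day.
Hydraulic gradient i = Δh / L = 0.795 / 1450 = 0.0005483.
Q = Σ(K_i·b_i) · W · i = 5535 × 1840 × 0.0005483 = 5584 m³/day.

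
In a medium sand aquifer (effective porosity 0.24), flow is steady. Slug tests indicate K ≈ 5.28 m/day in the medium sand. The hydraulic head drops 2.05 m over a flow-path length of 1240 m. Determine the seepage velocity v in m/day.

Hydraulic gradient i = Δh / L = 2.05 / 1240 = 0.001653.
Darcy flux q = K · i = 5.280 × 0.001653 = 0.008729 m/day.
Seepage velocity v = q / n_e = 0.008729 / 0.24 = 0.03637 m/day.

0.0364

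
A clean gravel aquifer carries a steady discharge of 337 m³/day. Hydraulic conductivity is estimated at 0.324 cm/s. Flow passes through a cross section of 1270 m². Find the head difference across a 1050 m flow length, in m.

0.995

Convert K: 0.324 cm/s × 864 = 279.9 m/day.
From Q = K·A·i, i = Q / (K·A) = 337 / (279.9 × 1270) = 0.0009479.
Head loss Δh = i · L = 0.0009479 × 1050 = 0.9953 m.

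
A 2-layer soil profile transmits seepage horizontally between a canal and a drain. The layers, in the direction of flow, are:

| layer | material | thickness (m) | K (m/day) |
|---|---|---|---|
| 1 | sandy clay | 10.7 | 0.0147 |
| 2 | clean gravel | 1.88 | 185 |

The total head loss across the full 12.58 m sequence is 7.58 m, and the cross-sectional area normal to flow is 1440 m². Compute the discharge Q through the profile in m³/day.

15.0

Flow is perpendicular to layering, so the layers act in series and the equivalent K is the thickness-weighted harmonic mean.
Total thickness L = 10.7 + 1.88 = 12.58 m.
Σ(b_i/K_i) = 10.7/0.0147 + 1.88/185 = 727.9 d.
K_eq = L / Σ(b_i/K_i) = 12.58 / 727.9 = 0.01728 m/day.
Q = K_eq · A · (Δh/L) = 0.01728 × 1440 × (7.58/12.58) = 15.00 m³/day.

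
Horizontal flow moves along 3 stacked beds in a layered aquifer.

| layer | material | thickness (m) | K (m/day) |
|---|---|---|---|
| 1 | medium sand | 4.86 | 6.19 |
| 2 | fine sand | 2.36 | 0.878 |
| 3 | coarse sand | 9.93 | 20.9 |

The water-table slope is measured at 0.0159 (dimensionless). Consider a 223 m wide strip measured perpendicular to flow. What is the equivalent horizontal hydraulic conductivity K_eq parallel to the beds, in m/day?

14.0

Flow is parallel to layering, so each bed carries its own Darcy discharge and the transmissivities add.
Σ(K_i·b_i) = 6.19×4.86 + 0.878×2.36 + 20.9×9.93 = 239.7 m²/day.
Total thickness b = 17.15 m, so K_eq = Σ(K_i·b_i)/b = 13.98 m/day.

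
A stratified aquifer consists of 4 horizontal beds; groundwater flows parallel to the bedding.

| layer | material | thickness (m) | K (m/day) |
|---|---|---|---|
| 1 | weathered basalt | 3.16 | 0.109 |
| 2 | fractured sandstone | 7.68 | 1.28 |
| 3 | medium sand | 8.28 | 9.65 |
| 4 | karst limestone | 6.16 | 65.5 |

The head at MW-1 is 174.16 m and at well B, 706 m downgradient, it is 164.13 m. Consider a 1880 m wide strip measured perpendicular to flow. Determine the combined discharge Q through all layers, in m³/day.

13200

Flow is parallel to layering, so each bed carries its own Darcy discharge and the transmissivities add.
Σ(K_i·b_i) = 0.109×3.16 + 1.28×7.68 + 9.65×8.28 + 65.5×6.16 = 493.6 m²/day.
Hydraulic gradient i = (174.16 − 164.13) / 706 = 10.03 / 706 = 0.01421.
Q = Σ(K_i·b_i) · W · i = 493.6 × 1880 × 0.01421 = 13182 m³/day.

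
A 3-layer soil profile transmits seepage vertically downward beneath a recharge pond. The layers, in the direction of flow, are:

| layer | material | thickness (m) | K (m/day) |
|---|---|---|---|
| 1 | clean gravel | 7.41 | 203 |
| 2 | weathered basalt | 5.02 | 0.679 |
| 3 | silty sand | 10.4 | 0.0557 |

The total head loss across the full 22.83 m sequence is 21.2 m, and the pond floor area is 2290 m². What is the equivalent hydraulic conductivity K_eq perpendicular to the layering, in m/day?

Flow is perpendicular to layering, so the layers act in series and the equivalent K is the thickness-weighted harmonic mean.
Total thickness L = 7.41 + 5.02 + 10.4 = 22.83 m.
Σ(b_i/K_i) = 7.41/203 + 5.02/0.679 + 10.4/0.0557 = 194.1 d.
K_eq = L / Σ(b_i/K_i) = 22.83 / 194.1 = 0.1176 m/day.

0.118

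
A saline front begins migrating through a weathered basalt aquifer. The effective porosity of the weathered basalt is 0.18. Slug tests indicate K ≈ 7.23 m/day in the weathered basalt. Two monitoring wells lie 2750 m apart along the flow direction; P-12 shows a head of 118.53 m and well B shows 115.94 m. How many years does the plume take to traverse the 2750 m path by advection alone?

199

Hydraulic gradient i = (118.53 − 115.94) / 2750 = 2.59 / 2750 = 0.0009418.
Darcy flux q = K · i = 7.230 × 0.0009418 = 0.006809 m/day.
Seepage velocity v = q / n_e = 0.006809 / 0.18 = 0.03783 m/day.
Travel time t = L / v = 2750 / 0.03783 = 72694 days = 199.0 years.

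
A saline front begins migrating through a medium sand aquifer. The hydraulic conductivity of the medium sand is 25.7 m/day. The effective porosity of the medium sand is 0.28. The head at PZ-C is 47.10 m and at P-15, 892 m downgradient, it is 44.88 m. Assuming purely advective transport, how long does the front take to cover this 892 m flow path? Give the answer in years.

Hydraulic gradient i = (47.10 − 44.88) / 892 = 2.22 / 892 = 0.002489.
Darcy flux q = K · i = 25.70 × 0.002489 = 0.06396 m/day.
Seepage velocity v = q / n_e = 0.06396 / 0.28 = 0.2284 m/day.
Travel time t = L / v = 892 / 0.2284 = 3905 days = 10.69 years.

10.7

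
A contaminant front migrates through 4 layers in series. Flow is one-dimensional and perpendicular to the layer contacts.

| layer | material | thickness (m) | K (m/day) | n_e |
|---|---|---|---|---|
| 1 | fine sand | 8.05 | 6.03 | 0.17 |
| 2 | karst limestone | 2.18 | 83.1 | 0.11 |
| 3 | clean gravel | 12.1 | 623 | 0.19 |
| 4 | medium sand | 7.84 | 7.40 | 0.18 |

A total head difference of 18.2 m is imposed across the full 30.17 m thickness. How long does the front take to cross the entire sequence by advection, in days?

0.713

With flow normal to the layers, continuity requires the same specific discharge q through every layer.
Σ(b_i/K_i) = 8.05/6.03 + 2.18/83.1 + 12.1/623 + 7.84/7.40 = 2.440 d.
q = Δh / Σ(b_i/K_i) = 18.2 / 2.440 = 7.459 m/day.
In each layer the seepage velocity is v_i = q/n_i, so the layer transit time is t_i = b_i·n_i / q:
  layer 1 (fine sand): t_1 = 8.05 × 0.17 / 7.459 = 0.1835 d
  layer 2 (karst limestone): t_2 = 2.18 × 0.11 / 7.459 = 0.03215 d
  layer 3 (clean gravel): t_3 = 12.1 × 0.19 / 7.459 = 0.3082 d
  layer 4 (medium sand): t_4 = 7.84 × 0.18 / 7.459 = 0.1892 d
Total t = Σ t_i = 0.7131 days.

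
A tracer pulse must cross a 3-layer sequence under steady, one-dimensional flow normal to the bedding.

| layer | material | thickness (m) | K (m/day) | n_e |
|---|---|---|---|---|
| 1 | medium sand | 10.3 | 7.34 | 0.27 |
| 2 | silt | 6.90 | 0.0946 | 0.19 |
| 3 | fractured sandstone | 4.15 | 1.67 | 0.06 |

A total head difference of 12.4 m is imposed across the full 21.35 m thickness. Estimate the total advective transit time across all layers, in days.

With flow normal to the layers, continuity requires the same specific discharge q through every layer.
Σ(b_i/K_i) = 10.3/7.34 + 6.90/0.0946 + 4.15/1.67 = 76.83 d.
q = Δh / Σ(b_i/K_i) = 12.4 / 76.83 = 0.1614 m/day.
In each layer the seepage velocity is v_i = q/n_i, so the layer transit time is t_i = b_i·n_i / q:
  layer 1 (medium sand): t_1 = 10.3 × 0.27 / 0.1614 = 17.23 d
  layer 2 (silt): t_2 = 6.90 × 0.19 / 0.1614 = 8.123 d
  layer 3 (fractured sandstone): t_3 = 4.15 × 0.06 / 0.1614 = 1.543 d
Total t = Σ t_i = 26.90 days.

26.9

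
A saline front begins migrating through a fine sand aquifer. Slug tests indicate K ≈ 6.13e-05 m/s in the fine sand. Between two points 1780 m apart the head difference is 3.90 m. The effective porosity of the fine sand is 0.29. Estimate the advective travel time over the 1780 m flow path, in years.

122

Convert K: 6.13e-05 m/s × 86400 = 5.296 m/day.
Hydraulic gradient i = Δh / L = 3.90 / 1780 = 0.002191.
Darcy flux q = K · i = 5.296 × 0.002191 = 0.01160 m/day.
Seepage velocity v = q / n_e = 0.01160 / 0.29 = 0.04001 m/day.
Travel time t = L / v = 1780 / 0.04001 = 44484 days = 121.8 years.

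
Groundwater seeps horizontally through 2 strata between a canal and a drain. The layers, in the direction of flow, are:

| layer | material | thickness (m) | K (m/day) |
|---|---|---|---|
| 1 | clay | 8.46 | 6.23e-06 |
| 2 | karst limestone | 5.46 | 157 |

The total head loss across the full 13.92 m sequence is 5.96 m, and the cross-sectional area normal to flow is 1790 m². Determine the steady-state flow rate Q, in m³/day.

Flow is perpendicular to layering, so the layers act in series and the equivalent K is the thickness-weighted harmonic mean.
Total thickness L = 8.46 + 5.46 = 13.92 m.
Σ(b_i/K_i) = 8.46/6.23e-06 + 5.46/157 = 1.358e+06 d.
K_eq = L / Σ(b_i/K_i) = 13.92 / 1.358e+06 = 1.025e-05 m/day.
Q = K_eq · A · (Δh/L) = 1.025e-05 × 1790 × (5.96/13.92) = 0.007856 m³/day.

0.00786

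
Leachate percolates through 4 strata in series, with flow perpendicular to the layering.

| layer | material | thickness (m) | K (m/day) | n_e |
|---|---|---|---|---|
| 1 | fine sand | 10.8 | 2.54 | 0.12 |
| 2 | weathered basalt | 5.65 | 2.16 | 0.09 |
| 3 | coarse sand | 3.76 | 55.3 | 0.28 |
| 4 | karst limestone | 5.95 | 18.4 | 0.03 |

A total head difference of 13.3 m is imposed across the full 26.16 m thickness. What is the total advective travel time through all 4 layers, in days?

With flow normal to the layers, continuity requires the same specific discharge q through every layer.
Σ(b_i/K_i) = 10.8/2.54 + 5.65/2.16 + 3.76/55.3 + 5.95/18.4 = 7.259 d.
q = Δh / Σ(b_i/K_i) = 13.3 / 7.259 = 1.832 m/day.
In each layer the seepage velocity is v_i = q/n_i, so the layer transit time is t_i = b_i·n_i / q:
  layer 1 (fine sand): t_1 = 10.8 × 0.12 / 1.832 = 0.7074 d
  layer 2 (weathered basalt): t_2 = 5.65 × 0.09 / 1.832 = 0.2775 d
  layer 3 (coarse sand): t_3 = 3.76 × 0.28 / 1.832 = 0.5746 d
  layer 4 (karst limestone): t_4 = 5.95 × 0.03 / 1.832 = 0.09742 d
Total t = Σ t_i = 1.657 days.

1.66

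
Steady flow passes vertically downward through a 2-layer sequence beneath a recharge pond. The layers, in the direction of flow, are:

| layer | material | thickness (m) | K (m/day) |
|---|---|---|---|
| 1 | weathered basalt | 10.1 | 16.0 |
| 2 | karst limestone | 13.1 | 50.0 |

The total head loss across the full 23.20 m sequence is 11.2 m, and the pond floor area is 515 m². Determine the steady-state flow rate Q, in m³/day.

Flow is perpendicular to layering, so the layers act in series and the equivalent K is the thickness-weighted harmonic mean.
Total thickness L = 10.1 + 13.1 = 23.20 m.
Σ(b_i/K_i) = 10.1/16.0 + 13.1/50.0 = 0.8932 d.
K_eq = L / Σ(b_i/K_i) = 23.20 / 0.8932 = 25.97 m/day.
Q = K_eq · A · (Δh/L) = 25.97 × 515 × (11.2/23.20) = 6457 m³/day.

6460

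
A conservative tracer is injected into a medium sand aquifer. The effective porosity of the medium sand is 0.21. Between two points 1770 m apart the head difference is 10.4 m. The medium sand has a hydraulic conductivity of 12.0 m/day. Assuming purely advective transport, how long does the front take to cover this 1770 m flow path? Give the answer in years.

Hydraulic gradient i = Δh / L = 10.4 / 1770 = 0.005876.
Darcy flux q = K · i = 12.00 × 0.005876 = 0.07051 m/day.
Seepage velocity v = q / n_e = 0.07051 / 0.21 = 0.3358 m/day.
Travel time t = L / v = 1770 / 0.3358 = 5272 days = 14.43 years.

14.4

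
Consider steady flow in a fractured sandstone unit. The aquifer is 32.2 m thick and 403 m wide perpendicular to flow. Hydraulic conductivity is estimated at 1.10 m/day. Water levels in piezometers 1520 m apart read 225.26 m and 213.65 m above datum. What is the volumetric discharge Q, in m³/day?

Cross-sectional area A = 403 × 32.2 = 12977 m².
Hydraulic gradient i = (225.26 − 213.65) / 1520 = 11.61 / 1520 = 0.007638.
Darcy's law: Q = K · A · i = 1.100 × 12977 × 0.007638 = 109.0 m³/day.

109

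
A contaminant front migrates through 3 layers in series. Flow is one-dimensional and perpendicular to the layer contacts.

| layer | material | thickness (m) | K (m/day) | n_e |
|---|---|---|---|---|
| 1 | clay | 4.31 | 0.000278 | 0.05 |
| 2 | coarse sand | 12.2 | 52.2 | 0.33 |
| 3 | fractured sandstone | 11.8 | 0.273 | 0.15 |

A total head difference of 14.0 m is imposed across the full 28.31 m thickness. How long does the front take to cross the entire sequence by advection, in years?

With flow normal to the layers, continuity requires the same specific discharge q through every layer.
Σ(b_i/K_i) = 4.31/0.000278 + 12.2/52.2 + 11.8/0.273 = 15547 d.
q = Δh / Σ(b_i/K_i) = 14.0 / 15547 = 0.0009005 m/day.
In each layer the seepage velocity is v_i = q/n_i, so the layer transit time is t_i = b_i·n_i / q:
  layer 1 (clay): t_1 = 4.31 × 0.05 / 0.0009005 = 239.3 d
  layer 2 (coarse sand): t_2 = 12.2 × 0.33 / 0.0009005 = 4471 d
  layer 3 (fractured sandstone): t_3 = 11.8 × 0.15 / 0.0009005 = 1966 d
Total t = Σ t_i = 6676 days = 18.28 years.

18.3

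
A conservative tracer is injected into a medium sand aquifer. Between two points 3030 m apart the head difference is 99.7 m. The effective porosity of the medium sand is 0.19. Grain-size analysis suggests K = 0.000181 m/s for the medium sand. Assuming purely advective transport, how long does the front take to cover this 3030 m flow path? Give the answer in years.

Convert K: 0.000181 m/s × 86400 = 15.64 m/day.
Hydraulic gradient i = Δh / L = 99.7 / 3030 = 0.03290.
Darcy flux q = K · i = 15.64 × 0.03290 = 0.5146 m/day.
Seepage velocity v = q / n_e = 0.5146 / 0.19 = 2.708 m/day.
Travel time t = L / v = 3030 / 2.708 = 1119 days = 3.063 years.

3.06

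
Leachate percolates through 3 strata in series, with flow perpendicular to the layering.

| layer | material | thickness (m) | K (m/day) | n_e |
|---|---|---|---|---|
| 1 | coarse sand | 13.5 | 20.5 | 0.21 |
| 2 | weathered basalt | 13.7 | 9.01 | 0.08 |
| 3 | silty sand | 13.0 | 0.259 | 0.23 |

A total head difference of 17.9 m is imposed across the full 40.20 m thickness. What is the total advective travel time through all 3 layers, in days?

With flow normal to the layers, continuity requires the same specific discharge q through every layer.
Σ(b_i/K_i) = 13.5/20.5 + 13.7/9.01 + 13.0/0.259 = 52.37 d.
q = Δh / Σ(b_i/K_i) = 17.9 / 52.37 = 0.3418 m/day.
In each layer the seepage velocity is v_i = q/n_i, so the layer transit time is t_i = b_i·n_i / q:
  layer 1 (coarse sand): t_1 = 13.5 × 0.21 / 0.3418 = 8.295 d
  layer 2 (weathered basalt): t_2 = 13.7 × 0.08 / 0.3418 = 3.207 d
  layer 3 (silty sand): t_3 = 13.0 × 0.23 / 0.3418 = 8.748 d
Total t = Σ t_i = 20.25 days.

20.2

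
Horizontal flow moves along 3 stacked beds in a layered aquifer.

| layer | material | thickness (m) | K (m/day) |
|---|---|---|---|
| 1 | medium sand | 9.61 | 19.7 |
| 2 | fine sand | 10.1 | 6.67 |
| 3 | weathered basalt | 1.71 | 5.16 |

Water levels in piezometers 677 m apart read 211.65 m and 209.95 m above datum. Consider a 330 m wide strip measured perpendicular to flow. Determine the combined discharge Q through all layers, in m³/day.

Flow is parallel to layering, so each bed carries its own Darcy discharge and the transmissivities add.
Σ(K_i·b_i) = 19.7×9.61 + 6.67×10.1 + 5.16×1.71 = 265.5 m²/day.
Hydraulic gradient i = (211.65 − 209.95) / 677 = 1.7 / 677 = 0.002511.
Q = Σ(K_i·b_i) · W · i = 265.5 × 330 × 0.002511 = 220.0 m³/day.

220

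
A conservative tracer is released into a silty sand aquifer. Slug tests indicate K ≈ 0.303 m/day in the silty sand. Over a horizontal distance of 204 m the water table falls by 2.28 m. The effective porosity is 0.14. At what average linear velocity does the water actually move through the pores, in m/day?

0.0242

Hydraulic gradient i = Δh / L = 2.28 / 204 = 0.01118.
Darcy flux q = K · i = 0.3030 × 0.01118 = 0.003386 m/day.
Seepage velocity v = q / n_e = 0.003386 / 0.14 = 0.02419 m/day.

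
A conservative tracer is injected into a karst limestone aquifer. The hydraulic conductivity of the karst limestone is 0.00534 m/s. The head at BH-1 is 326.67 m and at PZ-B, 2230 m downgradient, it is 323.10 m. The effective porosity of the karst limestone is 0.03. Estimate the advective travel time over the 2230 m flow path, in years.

0.248

Convert K: 0.00534 m/s × 86400 = 461.4 m/day.
Hydraulic gradient i = (326.67 − 323.10) / 2230 = 3.57 / 2230 = 0.001601.
Darcy flux q = K · i = 461.4 × 0.001601 = 0.7386 m/day.
Seepage velocity v = q / n_e = 0.7386 / 0.03 = 24.62 m/day.
Travel time t = L / v = 2230 / 24.62 = 90.57 days = 0.2480 years.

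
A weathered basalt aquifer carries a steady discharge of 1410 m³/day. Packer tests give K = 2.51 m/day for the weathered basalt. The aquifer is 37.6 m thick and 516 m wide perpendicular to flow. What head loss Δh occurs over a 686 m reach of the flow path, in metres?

19.9

Cross-sectional area A = 516 × 37.6 = 19402 m².
From Q = K·A·i, i = Q / (K·A) = 1410 / (2.510 × 19402) = 0.02895.
Head loss Δh = i · L = 0.02895 × 686 = 19.86 m.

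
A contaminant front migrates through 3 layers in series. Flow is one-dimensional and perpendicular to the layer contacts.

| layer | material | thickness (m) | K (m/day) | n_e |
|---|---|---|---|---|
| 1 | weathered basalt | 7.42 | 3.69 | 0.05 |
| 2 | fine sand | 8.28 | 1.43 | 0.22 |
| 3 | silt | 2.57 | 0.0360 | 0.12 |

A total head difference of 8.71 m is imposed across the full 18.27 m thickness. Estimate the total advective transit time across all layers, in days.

22.7

With flow normal to the layers, continuity requires the same specific discharge q through every layer.
Σ(b_i/K_i) = 7.42/3.69 + 8.28/1.43 + 2.57/0.0360 = 79.19 d.
q = Δh / Σ(b_i/K_i) = 8.71 / 79.19 = 0.1100 m/day.
In each layer the seepage velocity is v_i = q/n_i, so the layer transit time is t_i = b_i·n_i / q:
  layer 1 (weathered basalt): t_1 = 7.42 × 0.05 / 0.1100 = 3.373 d
  layer 2 (fine sand): t_2 = 8.28 × 0.22 / 0.1100 = 16.56 d
  layer 3 (silt): t_3 = 2.57 × 0.12 / 0.1100 = 2.804 d
Total t = Σ t_i = 22.74 days.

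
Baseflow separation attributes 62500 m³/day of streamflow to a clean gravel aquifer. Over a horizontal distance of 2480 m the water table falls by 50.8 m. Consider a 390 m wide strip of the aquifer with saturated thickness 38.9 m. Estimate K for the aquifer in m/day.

Cross-sectional area A = 390 × 38.9 = 15171 m².
Hydraulic gradient i = Δh / L = 50.8 / 2480 = 0.02048.
From Q = K·A·i, K = Q / (A·i) = 62500 / (15171 × 0.02048) = 201.1 m/day.

201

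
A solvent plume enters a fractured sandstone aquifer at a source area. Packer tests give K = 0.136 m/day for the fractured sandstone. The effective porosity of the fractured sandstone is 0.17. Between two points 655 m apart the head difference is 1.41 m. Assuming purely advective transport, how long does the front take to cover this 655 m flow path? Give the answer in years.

1040

Hydraulic gradient i = Δh / L = 1.41 / 655 = 0.002153.
Darcy flux q = K · i = 0.1360 × 0.002153 = 0.0002928 m/day.
Seepage velocity v = q / n_e = 0.0002928 / 0.17 = 0.001722 m/day.
Travel time t = L / v = 655 / 0.001722 = 3.803e+05 days = 1041 years.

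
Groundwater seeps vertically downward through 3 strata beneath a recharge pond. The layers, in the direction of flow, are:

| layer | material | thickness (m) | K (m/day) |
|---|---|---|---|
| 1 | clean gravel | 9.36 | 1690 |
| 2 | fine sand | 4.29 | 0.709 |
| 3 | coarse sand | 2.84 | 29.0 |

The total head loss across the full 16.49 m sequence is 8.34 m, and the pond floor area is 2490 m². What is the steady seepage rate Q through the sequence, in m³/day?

Flow is perpendicular to layering, so the layers act in series and the equivalent K is the thickness-weighted harmonic mean.
Total thickness L = 9.36 + 4.29 + 2.84 = 16.49 m.
Σ(b_i/K_i) = 9.36/1690 + 4.29/0.709 + 2.84/29.0 = 6.154 d.
K_eq = L / Σ(b_i/K_i) = 16.49 / 6.154 = 2.679 m/day.
Q = K_eq · A · (Δh/L) = 2.679 × 2490 × (8.34/16.49) = 3374 m³/day.

3370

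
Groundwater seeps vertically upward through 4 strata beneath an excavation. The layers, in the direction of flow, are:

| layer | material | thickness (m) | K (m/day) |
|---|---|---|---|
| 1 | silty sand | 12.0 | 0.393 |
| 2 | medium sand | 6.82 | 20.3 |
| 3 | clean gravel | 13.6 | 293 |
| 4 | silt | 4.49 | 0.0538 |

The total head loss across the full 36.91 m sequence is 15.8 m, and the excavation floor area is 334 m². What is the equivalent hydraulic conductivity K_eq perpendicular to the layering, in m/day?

Flow is perpendicular to layering, so the layers act in series and the equivalent K is the thickness-weighted harmonic mean.
Total thickness L = 12.0 + 6.82 + 13.6 + 4.49 = 36.91 m.
Σ(b_i/K_i) = 12.0/0.393 + 6.82/20.3 + 13.6/293 + 4.49/0.0538 = 114.4 d.
K_eq = L / Σ(b_i/K_i) = 36.91 / 114.4 = 0.3227 m/day.

0.323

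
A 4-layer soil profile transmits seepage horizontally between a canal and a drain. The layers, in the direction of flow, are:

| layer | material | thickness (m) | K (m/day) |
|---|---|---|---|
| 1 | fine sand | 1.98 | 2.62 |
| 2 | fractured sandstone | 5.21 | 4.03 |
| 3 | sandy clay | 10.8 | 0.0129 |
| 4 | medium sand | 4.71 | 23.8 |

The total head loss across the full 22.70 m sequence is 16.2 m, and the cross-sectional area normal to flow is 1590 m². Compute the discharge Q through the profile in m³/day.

Flow is perpendicular to layering, so the layers act in series and the equivalent K is the thickness-weighted harmonic mean.
Total thickness L = 1.98 + 5.21 + 10.8 + 4.71 = 22.70 m.
Σ(b_i/K_i) = 1.98/2.62 + 5.21/4.03 + 10.8/0.0129 + 4.71/23.8 = 839.5 d.
K_eq = L / Σ(b_i/K_i) = 22.70 / 839.5 = 0.02704 m/day.
Q = K_eq · A · (Δh/L) = 0.02704 × 1590 × (16.2/22.70) = 30.68 m³/day.

30.7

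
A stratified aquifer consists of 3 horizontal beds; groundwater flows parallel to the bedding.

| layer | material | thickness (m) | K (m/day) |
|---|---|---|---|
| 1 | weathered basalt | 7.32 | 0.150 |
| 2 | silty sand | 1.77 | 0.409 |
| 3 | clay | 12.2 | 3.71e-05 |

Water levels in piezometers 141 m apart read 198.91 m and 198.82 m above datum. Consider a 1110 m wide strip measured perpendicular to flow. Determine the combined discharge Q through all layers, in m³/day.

1.29

Flow is parallel to layering, so each bed carries its own Darcy discharge and the transmissivities add.
Σ(K_i·b_i) = 0.150×7.32 + 0.409×1.77 + 3.71e-05×12.2 = 1.822 m²/day.
Hydraulic gradient i = (198.91 − 198.82) / 141 = 0.09 / 141 = 0.0006383.
Q = Σ(K_i·b_i) · W · i = 1.822 × 1110 × 0.0006383 = 1.291 m³/day.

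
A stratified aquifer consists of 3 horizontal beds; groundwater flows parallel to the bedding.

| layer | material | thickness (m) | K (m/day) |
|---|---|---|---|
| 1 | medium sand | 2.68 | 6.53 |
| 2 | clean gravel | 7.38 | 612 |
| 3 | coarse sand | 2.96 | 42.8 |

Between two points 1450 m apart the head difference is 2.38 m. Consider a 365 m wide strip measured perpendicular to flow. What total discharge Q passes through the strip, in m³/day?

Flow is parallel to layering, so each bed carries its own Darcy discharge and the transmissivities add.
Σ(K_i·b_i) = 6.53×2.68 + 612×7.38 + 42.8×2.96 = 4661 m²/day.
Hydraulic gradient i = Δh / L = 2.38 / 1450 = 0.001641.
Q = Σ(K_i·b_i) · W · i = 4661 × 365 × 0.001641 = 2792 m³/day.

2790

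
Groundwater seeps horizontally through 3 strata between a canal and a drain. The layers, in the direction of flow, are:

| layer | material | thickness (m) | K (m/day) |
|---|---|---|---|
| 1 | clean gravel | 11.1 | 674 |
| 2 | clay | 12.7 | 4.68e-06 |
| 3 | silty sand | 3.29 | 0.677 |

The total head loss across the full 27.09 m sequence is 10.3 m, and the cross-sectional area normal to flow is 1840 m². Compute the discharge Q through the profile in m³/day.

0.00698

Flow is perpendicular to layering, so the layers act in series and the equivalent K is the thickness-weighted harmonic mean.
Total thickness L = 11.1 + 12.7 + 3.29 = 27.09 m.
Σ(b_i/K_i) = 11.1/674 + 12.7/4.68e-06 + 3.29/0.677 = 2.714e+06 d.
K_eq = L / Σ(b_i/K_i) = 27.09 / 2.714e+06 = 9.983e-06 m/day.
Q = K_eq · A · (Δh/L) = 9.983e-06 × 1840 × (10.3/27.09) = 0.006984 m³/day.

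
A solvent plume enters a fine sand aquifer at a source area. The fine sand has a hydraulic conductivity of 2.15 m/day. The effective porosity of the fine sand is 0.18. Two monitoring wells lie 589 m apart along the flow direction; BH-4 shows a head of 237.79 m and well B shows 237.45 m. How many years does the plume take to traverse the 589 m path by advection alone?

Hydraulic gradient i = (237.79 − 237.45) / 589 = 0.34 / 589 = 0.0005772.
Darcy flux q = K · i = 2.150 × 0.0005772 = 0.001241 m/day.
Seepage velocity v = q / n_e = 0.001241 / 0.18 = 0.006895 m/day.
Travel time t = L / v = 589 / 0.006895 = 85425 days = 233.9 years.

234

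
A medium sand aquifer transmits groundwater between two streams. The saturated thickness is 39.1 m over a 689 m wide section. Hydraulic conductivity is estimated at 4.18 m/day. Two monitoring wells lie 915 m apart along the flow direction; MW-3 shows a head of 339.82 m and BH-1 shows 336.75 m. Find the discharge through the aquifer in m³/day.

378

Cross-sectional area A = 689 × 39.1 = 26940 m².
Hydraulic gradient i = (339.82 − 336.75) / 915 = 3.07 / 915 = 0.003355.
Darcy's law: Q = K · A · i = 4.180 × 26940 × 0.003355 = 377.8 m³/day.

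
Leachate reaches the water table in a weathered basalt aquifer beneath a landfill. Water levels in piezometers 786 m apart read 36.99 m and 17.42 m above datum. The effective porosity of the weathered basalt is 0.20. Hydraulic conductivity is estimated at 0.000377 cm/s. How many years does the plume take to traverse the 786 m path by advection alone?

Convert K: 0.000377 cm/s × 864 = 0.3257 m/day.
Hydraulic gradient i = (36.99 − 17.42) / 786 = 19.57 / 786 = 0.02490.
Darcy flux q = K · i = 0.3257 × 0.02490 = 0.008110 m/day.
Seepage velocity v = q / n_e = 0.008110 / 0.20 = 0.04055 m/day.
Travel time t = L / v = 786 / 0.04055 = 19383 days = 53.07 years.

53.1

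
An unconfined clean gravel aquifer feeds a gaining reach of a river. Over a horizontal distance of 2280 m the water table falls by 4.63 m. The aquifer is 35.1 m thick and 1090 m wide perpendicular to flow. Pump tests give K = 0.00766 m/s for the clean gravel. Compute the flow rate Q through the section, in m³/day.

Convert K: 0.00766 m/s × 86400 = 661.8 m/day.
Cross-sectional area A = 1090 × 35.1 = 38259 m².
Hydraulic gradient i = Δh / L = 4.63 / 2280 = 0.002031.
Darcy's law: Q = K · A · i = 661.8 × 38259 × 0.002031 = 51419 m³/day.

51400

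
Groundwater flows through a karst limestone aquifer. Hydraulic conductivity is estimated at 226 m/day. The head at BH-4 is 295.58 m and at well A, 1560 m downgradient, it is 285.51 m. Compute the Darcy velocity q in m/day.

1.46

Hydraulic gradient i = (295.58 − 285.51) / 1560 = 10.07 / 1560 = 0.006455.
Specific discharge q = K · i = 226.0 × 0.006455 = 1.459 m/day.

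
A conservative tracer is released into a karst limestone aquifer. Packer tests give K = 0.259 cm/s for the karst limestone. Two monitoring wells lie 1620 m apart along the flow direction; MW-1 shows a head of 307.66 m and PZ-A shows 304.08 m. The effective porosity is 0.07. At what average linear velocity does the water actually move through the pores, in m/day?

7.06

Convert K: 0.259 cm/s × 864 = 223.8 m/day.
Hydraulic gradient i = (307.66 − 304.08) / 1620 = 3.58 / 1620 = 0.002210.
Darcy flux q = K · i = 223.8 × 0.002210 = 0.4945 m/day.
Seepage velocity v = q / n_e = 0.4945 / 0.07 = 7.065 m/day.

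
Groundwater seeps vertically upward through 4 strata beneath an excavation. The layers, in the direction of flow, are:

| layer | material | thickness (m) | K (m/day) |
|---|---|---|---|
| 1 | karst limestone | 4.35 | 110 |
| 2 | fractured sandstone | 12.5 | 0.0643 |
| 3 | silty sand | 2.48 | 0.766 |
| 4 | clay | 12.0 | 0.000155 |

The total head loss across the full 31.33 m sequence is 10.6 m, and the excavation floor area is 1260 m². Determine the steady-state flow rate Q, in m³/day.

0.172

Flow is perpendicular to layering, so the layers act in series and the equivalent K is the thickness-weighted harmonic mean.
Total thickness L = 4.35 + 12.5 + 2.48 + 12.0 = 31.33 m.
Σ(b_i/K_i) = 4.35/110 + 12.5/0.0643 + 2.48/0.766 + 12.0/0.000155 = 77617 d.
K_eq = L / Σ(b_i/K_i) = 31.33 / 77617 = 0.0004036 m/day.
Q = K_eq · A · (Δh/L) = 0.0004036 × 1260 × (10.6/31.33) = 0.1721 m³/day.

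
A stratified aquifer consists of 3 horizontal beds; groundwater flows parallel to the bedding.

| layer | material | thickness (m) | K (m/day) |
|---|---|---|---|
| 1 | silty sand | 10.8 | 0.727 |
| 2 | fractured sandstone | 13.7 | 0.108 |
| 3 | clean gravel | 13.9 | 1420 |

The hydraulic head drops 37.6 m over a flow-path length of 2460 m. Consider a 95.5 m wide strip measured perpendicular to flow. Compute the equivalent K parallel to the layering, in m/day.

Flow is parallel to layering, so each bed carries its own Darcy discharge and the transmissivities add.
Σ(K_i·b_i) = 0.727×10.8 + 0.108×13.7 + 1420×13.9 = 19747 m²/day.
Total thickness b = 38.40 m, so K_eq = Σ(K_i·b_i)/b = 514.3 m/day.

514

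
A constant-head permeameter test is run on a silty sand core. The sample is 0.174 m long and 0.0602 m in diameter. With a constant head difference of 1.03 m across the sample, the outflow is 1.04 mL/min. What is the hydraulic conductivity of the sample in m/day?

0.0889

Cross-sectional area A = π·(d/2)² = π × (0.0602/2)² = 0.002846 m².
Convert discharge: 1.04 mL/min = 1.733e-08 m³/s.
Darcy's law rearranged: K = Q·L / (A·Δh) = 1.733e-08 × 0.174 / (0.002846 × 1.03) = 1.029e-06 m/s = 0.08888 m/day.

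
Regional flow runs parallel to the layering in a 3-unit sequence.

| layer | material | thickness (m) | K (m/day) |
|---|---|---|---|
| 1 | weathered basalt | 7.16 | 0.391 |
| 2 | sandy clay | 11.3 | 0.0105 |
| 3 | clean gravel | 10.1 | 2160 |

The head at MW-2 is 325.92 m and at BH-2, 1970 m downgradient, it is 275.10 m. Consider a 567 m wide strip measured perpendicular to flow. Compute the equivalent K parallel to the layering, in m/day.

764

Flow is parallel to layering, so each bed carries its own Darcy discharge and the transmissivities add.
Σ(K_i·b_i) = 0.391×7.16 + 0.0105×11.3 + 2160×10.1 = 21819 m²/day.
Total thickness b = 28.56 m, so K_eq = Σ(K_i·b_i)/b = 764.0 m/day.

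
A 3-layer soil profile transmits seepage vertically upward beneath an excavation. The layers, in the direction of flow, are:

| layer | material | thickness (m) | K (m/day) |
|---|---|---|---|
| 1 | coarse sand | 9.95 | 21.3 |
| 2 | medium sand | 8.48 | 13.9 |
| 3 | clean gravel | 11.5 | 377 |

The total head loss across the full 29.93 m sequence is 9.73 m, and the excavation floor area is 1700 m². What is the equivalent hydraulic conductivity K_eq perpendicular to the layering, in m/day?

Flow is perpendicular to layering, so the layers act in series and the equivalent K is the thickness-weighted harmonic mean.
Total thickness L = 9.95 + 8.48 + 11.5 = 29.93 m.
Σ(b_i/K_i) = 9.95/21.3 + 8.48/13.9 + 11.5/377 = 1.108 d.
K_eq = L / Σ(b_i/K_i) = 29.93 / 1.108 = 27.02 m/day.

27.0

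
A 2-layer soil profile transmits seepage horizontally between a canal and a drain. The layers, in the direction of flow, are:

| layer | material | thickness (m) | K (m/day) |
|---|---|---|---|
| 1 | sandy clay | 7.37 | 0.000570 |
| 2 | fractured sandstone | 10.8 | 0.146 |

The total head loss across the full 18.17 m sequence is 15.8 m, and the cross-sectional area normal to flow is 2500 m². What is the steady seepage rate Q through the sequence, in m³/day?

3.04

Flow is perpendicular to layering, so the layers act in series and the equivalent K is the thickness-weighted harmonic mean.
Total thickness L = 7.37 + 10.8 = 18.17 m.
Σ(b_i/K_i) = 7.37/0.000570 + 10.8/0.146 = 13004 d.
K_eq = L / Σ(b_i/K_i) = 18.17 / 13004 = 0.001397 m/day.
Q = K_eq · A · (Δh/L) = 0.001397 × 2500 × (15.8/18.17) = 3.038 m³/day.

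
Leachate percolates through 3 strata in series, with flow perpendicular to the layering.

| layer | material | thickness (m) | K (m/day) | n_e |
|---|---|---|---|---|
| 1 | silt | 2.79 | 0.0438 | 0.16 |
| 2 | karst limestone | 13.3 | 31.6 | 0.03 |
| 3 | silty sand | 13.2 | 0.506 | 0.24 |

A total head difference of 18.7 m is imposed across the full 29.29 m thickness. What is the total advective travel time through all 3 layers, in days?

19.4

With flow normal to the layers, continuity requires the same specific discharge q through every layer.
Σ(b_i/K_i) = 2.79/0.0438 + 13.3/31.6 + 13.2/0.506 = 90.21 d.
q = Δh / Σ(b_i/K_i) = 18.7 / 90.21 = 0.2073 m/day.
In each layer the seepage velocity is v_i = q/n_i, so the layer transit time is t_i = b_i·n_i / q:
  layer 1 (silt): t_1 = 2.79 × 0.16 / 0.2073 = 2.153 d
  layer 2 (karst limestone): t_2 = 13.3 × 0.03 / 0.2073 = 1.925 d
  layer 3 (silty sand): t_3 = 13.2 × 0.24 / 0.2073 = 15.28 d
Total t = Σ t_i = 19.36 days.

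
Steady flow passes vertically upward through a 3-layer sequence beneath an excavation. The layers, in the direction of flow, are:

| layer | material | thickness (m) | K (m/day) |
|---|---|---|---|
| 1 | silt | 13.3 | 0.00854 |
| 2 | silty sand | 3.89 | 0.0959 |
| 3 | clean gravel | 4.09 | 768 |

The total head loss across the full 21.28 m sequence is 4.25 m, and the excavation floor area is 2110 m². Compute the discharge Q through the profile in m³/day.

5.61

Flow is perpendicular to layering, so the layers act in series and the equivalent K is the thickness-weighted harmonic mean.
Total thickness L = 13.3 + 3.89 + 4.09 = 21.28 m.
Σ(b_i/K_i) = 13.3/0.00854 + 3.89/0.0959 + 4.09/768 = 1598 d.
K_eq = L / Σ(b_i/K_i) = 21.28 / 1598 = 0.01332 m/day.
Q = K_eq · A · (Δh/L) = 0.01332 × 2110 × (4.25/21.28) = 5.612 m³/day.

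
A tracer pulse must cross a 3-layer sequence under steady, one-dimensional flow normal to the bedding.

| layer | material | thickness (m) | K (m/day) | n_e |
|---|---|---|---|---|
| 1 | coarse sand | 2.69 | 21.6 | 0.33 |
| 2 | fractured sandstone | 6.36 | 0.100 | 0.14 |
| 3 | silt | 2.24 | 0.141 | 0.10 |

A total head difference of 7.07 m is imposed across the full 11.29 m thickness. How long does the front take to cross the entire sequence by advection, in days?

22.5

With flow normal to the layers, continuity requires the same specific discharge q through every layer.
Σ(b_i/K_i) = 2.69/21.6 + 6.36/0.100 + 2.24/0.141 = 79.61 d.
q = Δh / Σ(b_i/K_i) = 7.07 / 79.61 = 0.08881 m/day.
In each layer the seepage velocity is v_i = q/n_i, so the layer transit time is t_i = b_i·n_i / q:
  layer 1 (coarse sand): t_1 = 2.69 × 0.33 / 0.08881 = 9.996 d
  layer 2 (fractured sandstone): t_2 = 6.36 × 0.14 / 0.08881 = 10.03 d
  layer 3 (silt): t_3 = 2.24 × 0.10 / 0.08881 = 2.522 d
Total t = Σ t_i = 22.54 days.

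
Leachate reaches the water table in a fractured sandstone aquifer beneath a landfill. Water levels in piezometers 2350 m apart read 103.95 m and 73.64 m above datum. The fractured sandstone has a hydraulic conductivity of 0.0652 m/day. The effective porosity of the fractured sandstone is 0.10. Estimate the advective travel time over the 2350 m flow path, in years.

765

Hydraulic gradient i = (103.95 − 73.64) / 2350 = 30.31 / 2350 = 0.01290.
Darcy flux q = K · i = 0.06520 × 0.01290 = 0.0008409 m/day.
Seepage velocity v = q / n_e = 0.0008409 / 0.10 = 0.008409 m/day.
Travel time t = L / v = 2350 / 0.008409 = 2.794e+05 days = 765.1 years.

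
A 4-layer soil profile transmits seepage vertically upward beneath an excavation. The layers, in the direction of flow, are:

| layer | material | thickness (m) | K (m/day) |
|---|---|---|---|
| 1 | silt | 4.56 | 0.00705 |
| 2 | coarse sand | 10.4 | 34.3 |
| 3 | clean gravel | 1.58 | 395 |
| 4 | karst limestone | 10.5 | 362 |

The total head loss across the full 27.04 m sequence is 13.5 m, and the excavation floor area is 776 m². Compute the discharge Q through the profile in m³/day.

16.2

Flow is perpendicular to layering, so the layers act in series and the equivalent K is the thickness-weighted harmonic mean.
Total thickness L = 4.56 + 10.4 + 1.58 + 10.5 = 27.04 m.
Σ(b_i/K_i) = 4.56/0.00705 + 10.4/34.3 + 1.58/395 + 10.5/362 = 647.1 d.
K_eq = L / Σ(b_i/K_i) = 27.04 / 647.1 = 0.04178 m/day.
Q = K_eq · A · (Δh/L) = 0.04178 × 776 × (13.5/27.04) = 16.19 m³/day.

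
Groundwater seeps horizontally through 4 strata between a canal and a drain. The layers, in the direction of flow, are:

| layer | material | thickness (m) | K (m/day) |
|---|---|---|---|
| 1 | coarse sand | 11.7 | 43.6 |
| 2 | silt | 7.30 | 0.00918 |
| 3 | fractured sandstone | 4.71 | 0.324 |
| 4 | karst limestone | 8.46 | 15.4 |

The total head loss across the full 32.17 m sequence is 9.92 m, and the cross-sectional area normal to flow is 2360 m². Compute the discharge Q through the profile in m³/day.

28.9

Flow is perpendicular to layering, so the layers act in series and the equivalent K is the thickness-weighted harmonic mean.
Total thickness L = 11.7 + 7.30 + 4.71 + 8.46 = 32.17 m.
Σ(b_i/K_i) = 11.7/43.6 + 7.30/0.00918 + 4.71/0.324 + 8.46/15.4 = 810.6 d.
K_eq = L / Σ(b_i/K_i) = 32.17 / 810.6 = 0.03969 m/day.
Q = K_eq · A · (Δh/L) = 0.03969 × 2360 × (9.92/32.17) = 28.88 m³/day.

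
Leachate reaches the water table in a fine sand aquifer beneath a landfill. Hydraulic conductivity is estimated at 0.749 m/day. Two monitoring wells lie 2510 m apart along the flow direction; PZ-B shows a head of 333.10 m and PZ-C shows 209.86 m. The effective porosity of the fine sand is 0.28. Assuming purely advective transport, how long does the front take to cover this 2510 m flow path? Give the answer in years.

52.3

Hydraulic gradient i = (333.10 − 209.86) / 2510 = 123.24 / 2510 = 0.04910.
Darcy flux q = K · i = 0.7490 × 0.04910 = 0.03678 m/day.
Seepage velocity v = q / n_e = 0.03678 / 0.28 = 0.1313 m/day.
Travel time t = L / v = 2510 / 0.1313 = 19110 days = 52.32 years.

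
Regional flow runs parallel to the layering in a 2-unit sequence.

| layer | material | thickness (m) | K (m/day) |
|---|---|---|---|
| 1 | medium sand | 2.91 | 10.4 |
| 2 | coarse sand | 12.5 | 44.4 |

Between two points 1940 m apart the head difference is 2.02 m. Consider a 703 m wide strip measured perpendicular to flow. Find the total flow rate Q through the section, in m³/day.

428

Flow is parallel to layering, so each bed carries its own Darcy discharge and the transmissivities add.
Σ(K_i·b_i) = 10.4×2.91 + 44.4×12.5 = 585.3 m²/day.
Hydraulic gradient i = Δh / L = 2.02 / 1940 = 0.001041.
Q = Σ(K_i·b_i) · W · i = 585.3 × 703 × 0.001041 = 428.4 m³/day.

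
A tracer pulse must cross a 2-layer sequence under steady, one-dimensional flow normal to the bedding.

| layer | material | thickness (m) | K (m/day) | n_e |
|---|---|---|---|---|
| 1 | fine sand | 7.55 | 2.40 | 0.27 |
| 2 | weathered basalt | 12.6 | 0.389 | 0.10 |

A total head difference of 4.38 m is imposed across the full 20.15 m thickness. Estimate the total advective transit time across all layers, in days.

26.8

With flow normal to the layers, continuity requires the same specific discharge q through every layer.
Σ(b_i/K_i) = 7.55/2.40 + 12.6/0.389 = 35.54 d.
q = Δh / Σ(b_i/K_i) = 4.38 / 35.54 = 0.1233 m/day.
In each layer the seepage velocity is v_i = q/n_i, so the layer transit time is t_i = b_i·n_i / q:
  layer 1 (fine sand): t_1 = 7.55 × 0.27 / 0.1233 = 16.54 d
  layer 2 (weathered basalt): t_2 = 12.6 × 0.10 / 0.1233 = 10.22 d
Total t = Σ t_i = 26.76 days.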